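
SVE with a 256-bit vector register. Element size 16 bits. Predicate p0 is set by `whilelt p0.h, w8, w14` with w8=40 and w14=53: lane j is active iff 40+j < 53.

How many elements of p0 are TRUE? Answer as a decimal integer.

vl = 13

lane count: 256 div 16 = 16
whilelt: lane j active iff 40+j < 53 → j < 13 → 13 active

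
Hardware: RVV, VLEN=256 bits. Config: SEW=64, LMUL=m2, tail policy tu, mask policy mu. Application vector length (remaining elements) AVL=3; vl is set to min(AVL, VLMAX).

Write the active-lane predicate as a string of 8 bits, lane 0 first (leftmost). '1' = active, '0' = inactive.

VLMAX = (256 × 2) / 64 = 8 lanes
AVL=3 ≤ VLMAX=8, so vl = 3
bits (lane 0 leftmost): 11100000

predicate = 11100000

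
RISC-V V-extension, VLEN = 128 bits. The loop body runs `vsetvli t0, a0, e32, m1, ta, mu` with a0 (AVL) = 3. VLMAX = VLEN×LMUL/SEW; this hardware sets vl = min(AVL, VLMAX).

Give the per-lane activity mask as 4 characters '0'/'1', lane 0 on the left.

VLMAX = VLEN×LMUL/SEW = 128×1/32 = 4
vl ← min(3, 4) = 3
bits (lane 0 leftmost): 1110

predicate = 1110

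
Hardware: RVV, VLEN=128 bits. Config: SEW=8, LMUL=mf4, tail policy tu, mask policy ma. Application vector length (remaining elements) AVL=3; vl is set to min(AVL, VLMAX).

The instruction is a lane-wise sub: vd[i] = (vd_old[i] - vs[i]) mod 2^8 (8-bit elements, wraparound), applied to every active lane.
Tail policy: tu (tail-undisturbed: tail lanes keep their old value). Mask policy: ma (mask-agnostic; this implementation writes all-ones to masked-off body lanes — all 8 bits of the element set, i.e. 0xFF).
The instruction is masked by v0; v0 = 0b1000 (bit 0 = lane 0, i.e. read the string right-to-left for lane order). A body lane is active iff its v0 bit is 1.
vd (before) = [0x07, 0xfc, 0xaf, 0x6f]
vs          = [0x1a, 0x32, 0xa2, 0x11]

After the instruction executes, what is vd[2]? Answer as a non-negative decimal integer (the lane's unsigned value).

VLMAX = (128 × 1/4) / 8 = 4 lanes
vl = min(AVL, VLMAX) = min(3, 4) = 3
vd[0] mask-off/ones -> 0xff
vd[1] mask-off/ones -> 0xff
vd[2] mask-off/ones -> 0xff
vd[3] tail/keep -> 0x6f

vd[2] = 255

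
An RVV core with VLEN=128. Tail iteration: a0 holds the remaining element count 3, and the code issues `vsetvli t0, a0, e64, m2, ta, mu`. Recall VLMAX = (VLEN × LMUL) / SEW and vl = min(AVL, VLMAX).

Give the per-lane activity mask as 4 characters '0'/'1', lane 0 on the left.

lanes per group: 128·2/64 = 4
AVL=3 ≤ VLMAX=4, so vl = 3
bits (lane 0 leftmost): 1110

predicate = 1110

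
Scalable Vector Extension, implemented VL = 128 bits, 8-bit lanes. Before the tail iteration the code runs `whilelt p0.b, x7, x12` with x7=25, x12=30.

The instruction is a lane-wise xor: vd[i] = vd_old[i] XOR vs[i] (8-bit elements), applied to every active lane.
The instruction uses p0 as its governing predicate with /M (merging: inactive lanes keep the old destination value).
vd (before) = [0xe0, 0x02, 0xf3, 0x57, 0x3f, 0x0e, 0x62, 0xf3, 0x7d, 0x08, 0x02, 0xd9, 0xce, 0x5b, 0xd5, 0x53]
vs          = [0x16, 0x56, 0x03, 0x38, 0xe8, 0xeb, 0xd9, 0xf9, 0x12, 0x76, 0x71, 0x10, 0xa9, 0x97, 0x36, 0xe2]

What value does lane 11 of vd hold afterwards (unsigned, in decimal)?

vd[11] = 217

register lanes = 128/8 = 16
active while 25+j < 30, i.e. j ∈ [0,5) capped at 16 ⇒ 5
[0] xor(0xe0,0x16) = 0xf6
[1] xor(0x02,0x56) = 0x54
[2] xor(0xf3,0x03) = 0xf0
[3] xor(0x57,0x38) = 0x6f
[4] xor(0x3f,0xe8) = 0xd7
[5] tail/keep = 0x0e
[6] tail/keep = 0x62
[7] tail/keep = 0xf3
[8] tail/keep = 0x7d
[9] tail/keep = 0x08
[10] tail/keep = 0x02
[11] tail/keep = 0xd9
[12] tail/keep = 0xce
[13] tail/keep = 0x5b
[14] tail/keep = 0xd5
[15] tail/keep = 0x53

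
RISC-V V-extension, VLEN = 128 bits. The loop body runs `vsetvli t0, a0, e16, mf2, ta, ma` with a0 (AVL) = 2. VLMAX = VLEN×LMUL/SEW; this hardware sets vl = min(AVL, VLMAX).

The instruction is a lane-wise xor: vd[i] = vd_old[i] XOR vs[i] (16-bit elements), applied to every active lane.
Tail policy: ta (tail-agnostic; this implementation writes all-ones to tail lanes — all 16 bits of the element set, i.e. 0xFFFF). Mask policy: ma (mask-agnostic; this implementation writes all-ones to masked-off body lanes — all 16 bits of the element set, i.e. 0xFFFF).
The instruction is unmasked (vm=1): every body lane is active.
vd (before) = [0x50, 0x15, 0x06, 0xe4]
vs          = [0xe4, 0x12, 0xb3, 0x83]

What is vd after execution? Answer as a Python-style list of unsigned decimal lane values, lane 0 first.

vd = [180, 7, 65535, 65535]

VLMAX = VLEN×LMUL/SEW = 128×1/2/16 = 4
AVL=2 ≤ VLMAX=4, so vl = 2
vd[0] xor(0x50,0xe4) -> 0xb4
vd[1] xor(0x15,0x12) -> 0x07
vd[2] tail/ones -> 0xffff
vd[3] tail/ones -> 0xffff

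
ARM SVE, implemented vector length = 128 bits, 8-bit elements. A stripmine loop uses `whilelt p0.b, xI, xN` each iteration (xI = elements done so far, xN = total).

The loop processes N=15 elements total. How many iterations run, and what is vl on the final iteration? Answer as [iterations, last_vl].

lane count: 128 div 8 = 16
N=15: ⌈15/16⌉ = 1 iters; last vl = 15 − 0×16 = 15

[iterations, last_vl] = [1, 15]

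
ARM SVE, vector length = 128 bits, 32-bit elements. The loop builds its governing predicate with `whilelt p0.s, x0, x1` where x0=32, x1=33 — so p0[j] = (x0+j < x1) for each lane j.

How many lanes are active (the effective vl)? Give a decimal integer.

register lanes = 128/32 = 4
p0[j] = (32+j < 33); true for j=0..0 → 1 lanes set

vl = 1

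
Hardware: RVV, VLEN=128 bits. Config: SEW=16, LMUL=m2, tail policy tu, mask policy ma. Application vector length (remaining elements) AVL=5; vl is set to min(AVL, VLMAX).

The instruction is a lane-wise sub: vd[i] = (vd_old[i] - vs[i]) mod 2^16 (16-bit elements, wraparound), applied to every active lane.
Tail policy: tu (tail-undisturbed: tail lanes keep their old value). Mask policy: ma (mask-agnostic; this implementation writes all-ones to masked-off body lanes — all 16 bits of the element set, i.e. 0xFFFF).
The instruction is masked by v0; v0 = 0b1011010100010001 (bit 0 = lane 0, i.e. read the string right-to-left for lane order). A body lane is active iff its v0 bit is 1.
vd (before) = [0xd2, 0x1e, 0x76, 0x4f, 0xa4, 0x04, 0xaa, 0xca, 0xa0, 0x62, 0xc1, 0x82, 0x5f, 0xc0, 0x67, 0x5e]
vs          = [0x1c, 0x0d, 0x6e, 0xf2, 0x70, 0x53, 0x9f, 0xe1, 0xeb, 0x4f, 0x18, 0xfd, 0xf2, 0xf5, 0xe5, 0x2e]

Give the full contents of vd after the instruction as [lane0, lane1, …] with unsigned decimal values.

VLMAX = (128 × 2) / 16 = 16 lanes
vl ← min(5, 16) = 5
vd[0] sub(0xd2,0x1c) -> 0xb6
vd[1] mask-off/ones -> 0xffff
vd[2] mask-off/ones -> 0xffff
vd[3] mask-off/ones -> 0xffff
vd[4] sub(0xa4,0x70) -> 0x34
vd[5] tail/keep -> 0x04
vd[6] tail/keep -> 0xaa
vd[7] tail/keep -> 0xca
vd[8] tail/keep -> 0xa0
vd[9] tail/keep -> 0x62
vd[10] tail/keep -> 0xc1
vd[11] tail/keep -> 0x82
vd[12] tail/keep -> 0x5f
vd[13] tail/keep -> 0xc0
vd[14] tail/keep -> 0x67
vd[15] tail/keep -> 0x5e

vd = [182, 65535, 65535, 65535, 52, 4, 170, 202, 160, 98, 193, 130, 95, 192, 103, 94]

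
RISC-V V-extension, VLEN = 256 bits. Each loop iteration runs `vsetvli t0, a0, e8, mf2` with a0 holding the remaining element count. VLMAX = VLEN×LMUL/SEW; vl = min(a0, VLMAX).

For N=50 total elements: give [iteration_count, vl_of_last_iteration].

VLMAX = VLEN×LMUL/SEW = 256×1/2/8 = 16
N=50: ⌈50/16⌉ = 4 iters; last vl = 50 − 3×16 = 2

[iterations, last_vl] = [4, 2]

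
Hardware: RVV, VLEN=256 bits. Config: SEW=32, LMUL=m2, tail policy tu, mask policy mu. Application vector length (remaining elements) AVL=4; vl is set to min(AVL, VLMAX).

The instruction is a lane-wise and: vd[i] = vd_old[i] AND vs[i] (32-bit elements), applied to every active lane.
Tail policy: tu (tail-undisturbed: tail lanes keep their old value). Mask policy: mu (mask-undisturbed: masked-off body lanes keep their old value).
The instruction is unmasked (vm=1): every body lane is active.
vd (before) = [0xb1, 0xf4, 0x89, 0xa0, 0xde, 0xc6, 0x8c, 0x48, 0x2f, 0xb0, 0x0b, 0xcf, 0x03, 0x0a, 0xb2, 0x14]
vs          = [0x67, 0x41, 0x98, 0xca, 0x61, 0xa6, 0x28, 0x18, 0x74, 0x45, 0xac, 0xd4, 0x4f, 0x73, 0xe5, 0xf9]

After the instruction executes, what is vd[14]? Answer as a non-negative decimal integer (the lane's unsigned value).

VLMAX = VLEN×LMUL/SEW = 256×2/32 = 16
vl = min(AVL, VLMAX) = min(4, 16) = 4
  i=0: and(0xb1,0x67) → 33
  i=1: and(0xf4,0x41) → 64
  i=2: and(0x89,0x98) → 136
  i=3: and(0xa0,0xca) → 128
  i=4: tail/keep → 222
  i=5: tail/keep → 198
  i=6: tail/keep → 140
  i=7: tail/keep → 72
  i=8: tail/keep → 47
  i=9: tail/keep → 176
  i=10: tail/keep → 11
  i=11: tail/keep → 207
  i=12: tail/keep → 3
  i=13: tail/keep → 10
  i=14: tail/keep → 178
  i=15: tail/keep → 20

vd[14] = 178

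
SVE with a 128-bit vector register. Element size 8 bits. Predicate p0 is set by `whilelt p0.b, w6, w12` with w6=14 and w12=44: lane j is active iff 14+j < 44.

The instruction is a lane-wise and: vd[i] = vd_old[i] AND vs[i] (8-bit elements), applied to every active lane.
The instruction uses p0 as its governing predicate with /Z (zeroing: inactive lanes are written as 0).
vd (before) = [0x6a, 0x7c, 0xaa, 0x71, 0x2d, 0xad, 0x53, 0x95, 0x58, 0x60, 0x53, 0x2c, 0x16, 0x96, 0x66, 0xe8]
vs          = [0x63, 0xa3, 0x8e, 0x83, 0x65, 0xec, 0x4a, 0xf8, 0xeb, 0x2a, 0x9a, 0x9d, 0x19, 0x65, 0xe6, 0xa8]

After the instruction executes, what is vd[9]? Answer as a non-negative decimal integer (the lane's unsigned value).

128-bit reg / 8-bit elem → 16 lanes
whilelt: lane j active iff 14+j < 44 → j < 30 → 16 active
lane  0: and(0x6a,0x63) ⇒ 0x62
lane  1: and(0x7c,0xa3) ⇒ 0x20
lane  2: and(0xaa,0x8e) ⇒ 0x8a
lane  3: and(0x71,0x83) ⇒ 0x01
lane  4: and(0x2d,0x65) ⇒ 0x25
lane  5: and(0xad,0xec) ⇒ 0xac
lane  6: and(0x53,0x4a) ⇒ 0x42
lane  7: and(0x95,0xf8) ⇒ 0x90
lane  8: and(0x58,0xeb) ⇒ 0x48
lane  9: and(0x60,0x2a) ⇒ 0x20
lane 10: and(0x53,0x9a) ⇒ 0x12
lane 11: and(0x2c,0x9d) ⇒ 0x0c
lane 12: and(0x16,0x19) ⇒ 0x10
lane 13: and(0x96,0x65) ⇒ 0x04
lane 14: and(0x66,0xe6) ⇒ 0x66
lane 15: and(0xe8,0xa8) ⇒ 0xa8

vd[9] = 32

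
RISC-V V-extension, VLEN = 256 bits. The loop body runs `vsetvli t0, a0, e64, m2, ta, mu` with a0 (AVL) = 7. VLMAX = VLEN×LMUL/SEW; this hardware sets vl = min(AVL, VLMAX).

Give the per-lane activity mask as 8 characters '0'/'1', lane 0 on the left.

lanes per group: 256·2/64 = 8
vl = min(AVL, VLMAX) = min(7, 8) = 7
bits (lane 0 leftmost): 11111110

predicate = 11111110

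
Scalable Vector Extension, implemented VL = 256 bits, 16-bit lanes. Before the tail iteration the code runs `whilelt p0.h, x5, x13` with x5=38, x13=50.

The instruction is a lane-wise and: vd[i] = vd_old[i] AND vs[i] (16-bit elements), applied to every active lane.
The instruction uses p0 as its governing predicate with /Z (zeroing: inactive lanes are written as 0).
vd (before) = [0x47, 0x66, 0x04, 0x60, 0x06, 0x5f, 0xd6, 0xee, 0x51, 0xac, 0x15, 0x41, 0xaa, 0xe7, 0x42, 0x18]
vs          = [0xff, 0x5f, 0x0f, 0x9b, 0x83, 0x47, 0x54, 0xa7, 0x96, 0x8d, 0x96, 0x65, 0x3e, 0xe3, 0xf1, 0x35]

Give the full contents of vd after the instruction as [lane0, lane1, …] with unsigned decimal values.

vd = [71, 70, 4, 0, 2, 71, 84, 166, 16, 140, 20, 65, 0, 0, 0, 0]

256-bit reg / 16-bit elem → 16 lanes
active while 38+j < 50, i.e. j ∈ [0,12) capped at 16 ⇒ 12
lane  0: and(0x47,0xff) ⇒ 0x47
lane  1: and(0x66,0x5f) ⇒ 0x46
lane  2: and(0x04,0x0f) ⇒ 0x04
lane  3: and(0x60,0x9b) ⇒ 0x00
lane  4: and(0x06,0x83) ⇒ 0x02
lane  5: and(0x5f,0x47) ⇒ 0x47
lane  6: and(0xd6,0x54) ⇒ 0x54
lane  7: and(0xee,0xa7) ⇒ 0xa6
lane  8: and(0x51,0x96) ⇒ 0x10
lane  9: and(0xac,0x8d) ⇒ 0x8c
lane 10: and(0x15,0x96) ⇒ 0x14
lane 11: and(0x41,0x65) ⇒ 0x41
lane 12: tail/zero ⇒ 0x00
lane 13: tail/zero ⇒ 0x00
lane 14: tail/zero ⇒ 0x00
lane 15: tail/zero ⇒ 0x00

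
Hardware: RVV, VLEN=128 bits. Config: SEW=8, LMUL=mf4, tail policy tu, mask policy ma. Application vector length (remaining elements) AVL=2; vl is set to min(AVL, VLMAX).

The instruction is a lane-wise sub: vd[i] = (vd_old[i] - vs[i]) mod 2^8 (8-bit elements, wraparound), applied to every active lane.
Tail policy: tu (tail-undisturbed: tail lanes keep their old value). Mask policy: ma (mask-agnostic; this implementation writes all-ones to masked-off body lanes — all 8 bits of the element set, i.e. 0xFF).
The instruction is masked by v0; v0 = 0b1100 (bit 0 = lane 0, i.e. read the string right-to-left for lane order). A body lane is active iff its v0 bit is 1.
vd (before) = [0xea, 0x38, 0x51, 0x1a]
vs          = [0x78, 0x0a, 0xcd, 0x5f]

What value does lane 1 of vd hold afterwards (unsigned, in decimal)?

VLMAX = (128 × 1/4) / 8 = 4 lanes
vl = min(AVL, VLMAX) = min(2, 4) = 2
[0] mask-off/ones = 0xff
[1] mask-off/ones = 0xff
[2] tail/keep = 0x51
[3] tail/keep = 0x1a

vd[1] = 255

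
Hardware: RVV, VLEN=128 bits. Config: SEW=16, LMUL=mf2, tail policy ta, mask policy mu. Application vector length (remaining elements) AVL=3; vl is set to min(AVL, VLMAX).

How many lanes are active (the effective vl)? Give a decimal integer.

vl = 3

lanes per group: 128·1/2/16 = 4
vl ← min(3, 4) = 3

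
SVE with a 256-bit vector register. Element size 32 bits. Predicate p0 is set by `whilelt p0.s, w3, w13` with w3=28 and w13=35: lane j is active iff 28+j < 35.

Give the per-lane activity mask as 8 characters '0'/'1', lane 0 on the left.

predicate = 11111110

register lanes = 256/32 = 8
whilelt: lane j active iff 28+j < 35 → j < 7 → 7 active
bits (lane 0 leftmost): 11111110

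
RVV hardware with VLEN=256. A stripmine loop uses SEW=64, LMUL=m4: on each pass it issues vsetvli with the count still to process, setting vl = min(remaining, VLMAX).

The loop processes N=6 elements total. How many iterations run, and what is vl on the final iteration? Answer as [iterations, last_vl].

[iterations, last_vl] = [1, 6]

lanes per group: 256·4/64 = 16
N=6: ⌈6/16⌉ = 1 iters; last vl = 6 − 0×16 = 6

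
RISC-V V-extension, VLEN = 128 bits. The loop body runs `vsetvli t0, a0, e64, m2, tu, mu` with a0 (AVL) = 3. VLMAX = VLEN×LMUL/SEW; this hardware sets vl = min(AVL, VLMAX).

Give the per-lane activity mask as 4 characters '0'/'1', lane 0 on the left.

predicate = 1110

VLMAX = VLEN×LMUL/SEW = 128×2/64 = 4
AVL=3 ≤ VLMAX=4, so vl = 3
bits (lane 0 leftmost): 1110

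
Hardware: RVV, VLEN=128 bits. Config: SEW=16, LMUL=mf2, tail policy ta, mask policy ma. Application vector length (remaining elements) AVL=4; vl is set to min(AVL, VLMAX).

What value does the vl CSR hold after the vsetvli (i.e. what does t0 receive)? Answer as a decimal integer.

VLMAX = VLEN×LMUL/SEW = 128×1/2/16 = 4
AVL=4 ≤ VLMAX=4, so vl = 4

vl = 4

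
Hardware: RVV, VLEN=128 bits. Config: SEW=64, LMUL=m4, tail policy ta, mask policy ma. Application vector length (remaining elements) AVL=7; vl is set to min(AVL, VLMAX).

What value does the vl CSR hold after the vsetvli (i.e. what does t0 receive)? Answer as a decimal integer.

vl = 7

lanes per group: 128·4/64 = 8
vl ← min(7, 8) = 7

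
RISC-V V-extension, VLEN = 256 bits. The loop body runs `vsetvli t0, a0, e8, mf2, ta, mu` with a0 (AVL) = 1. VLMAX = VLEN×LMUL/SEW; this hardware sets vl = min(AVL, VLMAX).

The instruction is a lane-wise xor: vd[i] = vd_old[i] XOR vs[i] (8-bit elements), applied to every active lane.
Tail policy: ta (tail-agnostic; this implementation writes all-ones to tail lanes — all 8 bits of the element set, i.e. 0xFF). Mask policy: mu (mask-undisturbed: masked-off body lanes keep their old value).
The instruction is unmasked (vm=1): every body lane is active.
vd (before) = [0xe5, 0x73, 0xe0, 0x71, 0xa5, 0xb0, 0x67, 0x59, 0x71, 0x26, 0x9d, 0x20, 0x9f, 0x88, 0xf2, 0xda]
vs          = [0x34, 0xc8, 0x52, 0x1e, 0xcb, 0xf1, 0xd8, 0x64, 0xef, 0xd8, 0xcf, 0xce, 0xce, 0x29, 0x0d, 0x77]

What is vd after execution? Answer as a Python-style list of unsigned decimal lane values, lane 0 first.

VLMAX = VLEN×LMUL/SEW = 256×1/2/8 = 16
vl = min(AVL, VLMAX) = min(1, 16) = 1
vd[0] xor(0xe5,0x34) -> 0xd1
vd[1] tail/ones -> 0xff
vd[2] tail/ones -> 0xff
vd[3] tail/ones -> 0xff
vd[4] tail/ones -> 0xff
vd[5] tail/ones -> 0xff
vd[6] tail/ones -> 0xff
vd[7] tail/ones -> 0xff
vd[8] tail/ones -> 0xff
vd[9] tail/ones -> 0xff
vd[10] tail/ones -> 0xff
vd[11] tail/ones -> 0xff
vd[12] tail/ones -> 0xff
vd[13] tail/ones -> 0xff
vd[14] tail/ones -> 0xff
vd[15] tail/ones -> 0xff

vd = [209, 255, 255, 255, 255, 255, 255, 255, 255, 255, 255, 255, 255, 255, 255, 255]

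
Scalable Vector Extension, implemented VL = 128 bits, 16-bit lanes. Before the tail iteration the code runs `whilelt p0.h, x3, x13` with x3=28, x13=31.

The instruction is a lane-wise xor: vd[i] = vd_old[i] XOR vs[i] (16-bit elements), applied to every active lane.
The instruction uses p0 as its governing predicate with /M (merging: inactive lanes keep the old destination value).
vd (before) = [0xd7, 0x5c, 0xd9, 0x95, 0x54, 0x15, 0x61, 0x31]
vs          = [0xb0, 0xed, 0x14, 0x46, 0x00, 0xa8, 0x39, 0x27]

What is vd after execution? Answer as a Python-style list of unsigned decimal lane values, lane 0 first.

vd = [103, 177, 205, 149, 84, 21, 97, 49]

lane count: 128 div 16 = 8
whilelt: lane j active iff 28+j < 31 → j < 3 → 3 active
  i=0: xor(0xd7,0xb0) → 103
  i=1: xor(0x5c,0xed) → 177
  i=2: xor(0xd9,0x14) → 205
  i=3: tail/keep → 149
  i=4: tail/keep → 84
  i=5: tail/keep → 21
  i=6: tail/keep → 97
  i=7: tail/keep → 49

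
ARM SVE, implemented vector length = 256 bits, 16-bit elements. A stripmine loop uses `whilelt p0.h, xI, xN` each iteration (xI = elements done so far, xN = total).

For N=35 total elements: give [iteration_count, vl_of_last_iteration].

[iterations, last_vl] = [3, 3]

256-bit reg / 16-bit elem → 16 lanes
N=35: ⌈35/16⌉ = 3 iters; last vl = 35 − 2×16 = 3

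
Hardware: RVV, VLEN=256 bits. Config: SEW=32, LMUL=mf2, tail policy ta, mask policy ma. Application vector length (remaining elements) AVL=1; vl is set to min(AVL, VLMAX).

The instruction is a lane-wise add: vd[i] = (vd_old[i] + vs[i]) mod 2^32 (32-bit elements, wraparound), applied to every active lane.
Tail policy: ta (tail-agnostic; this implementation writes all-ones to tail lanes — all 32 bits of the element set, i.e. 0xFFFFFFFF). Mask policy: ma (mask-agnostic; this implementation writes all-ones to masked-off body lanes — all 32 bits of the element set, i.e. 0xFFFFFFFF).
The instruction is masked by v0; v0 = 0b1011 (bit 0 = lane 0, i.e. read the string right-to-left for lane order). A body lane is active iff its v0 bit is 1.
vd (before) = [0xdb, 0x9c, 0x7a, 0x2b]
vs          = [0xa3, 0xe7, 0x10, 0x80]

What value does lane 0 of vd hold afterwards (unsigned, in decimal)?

lanes per group: 256·1/2/32 = 4
vl = min(AVL, VLMAX) = min(1, 4) = 1
  i=0: add(0xdb,0xa3) → 382
  i=1: tail/ones → 4294967295
  i=2: tail/ones → 4294967295
  i=3: tail/ones → 4294967295

vd[0] = 382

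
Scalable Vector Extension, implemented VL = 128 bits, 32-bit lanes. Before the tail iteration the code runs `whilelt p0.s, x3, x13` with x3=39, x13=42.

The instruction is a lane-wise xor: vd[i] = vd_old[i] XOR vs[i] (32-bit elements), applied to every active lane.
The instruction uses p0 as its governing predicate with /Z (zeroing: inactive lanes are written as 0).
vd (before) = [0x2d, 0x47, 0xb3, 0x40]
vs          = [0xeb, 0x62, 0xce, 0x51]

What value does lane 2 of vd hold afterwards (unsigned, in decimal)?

vd[2] = 125

128-bit reg / 32-bit elem → 4 lanes
p0[j] = (39+j < 42); true for j=0..2 → 3 lanes set
vd[0] xor(0x2d,0xeb) -> 0xc6
vd[1] xor(0x47,0x62) -> 0x25
vd[2] xor(0xb3,0xce) -> 0x7d
vd[3] tail/zero -> 0x00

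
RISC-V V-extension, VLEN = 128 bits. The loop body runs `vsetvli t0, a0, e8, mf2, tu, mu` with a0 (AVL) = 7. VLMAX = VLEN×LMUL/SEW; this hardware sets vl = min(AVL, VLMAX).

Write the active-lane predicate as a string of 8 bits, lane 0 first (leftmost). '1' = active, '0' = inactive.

VLMAX = (128 × 1/2) / 8 = 8 lanes
vl ← min(7, 8) = 7
bits (lane 0 leftmost): 11111110

predicate = 11111110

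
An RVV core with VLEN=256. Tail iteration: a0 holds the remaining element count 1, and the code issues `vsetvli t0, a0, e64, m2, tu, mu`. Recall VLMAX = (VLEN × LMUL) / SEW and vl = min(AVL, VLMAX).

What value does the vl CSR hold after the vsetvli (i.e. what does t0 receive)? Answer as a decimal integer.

vl = 1

VLMAX = (256 × 2) / 64 = 8 lanes
vl ← min(1, 8) = 1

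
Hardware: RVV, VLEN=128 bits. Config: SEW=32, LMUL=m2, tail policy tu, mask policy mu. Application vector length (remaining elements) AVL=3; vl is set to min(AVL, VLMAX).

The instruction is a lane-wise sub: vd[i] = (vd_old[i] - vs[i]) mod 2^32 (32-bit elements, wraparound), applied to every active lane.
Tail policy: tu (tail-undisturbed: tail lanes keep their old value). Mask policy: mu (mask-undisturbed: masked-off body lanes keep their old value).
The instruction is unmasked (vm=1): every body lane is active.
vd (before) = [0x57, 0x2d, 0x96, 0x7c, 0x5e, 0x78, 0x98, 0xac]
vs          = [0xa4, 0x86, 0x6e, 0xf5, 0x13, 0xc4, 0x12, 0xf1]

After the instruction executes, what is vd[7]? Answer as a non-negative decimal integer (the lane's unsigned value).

VLMAX = (128 × 2) / 32 = 8 lanes
vl ← min(3, 8) = 3
vd[0] sub(0x57,0xa4) -> 0xffffffb3
vd[1] sub(0x2d,0x86) -> 0xffffffa7
vd[2] sub(0x96,0x6e) -> 0x28
vd[3] tail/keep -> 0x7c
vd[4] tail/keep -> 0x5e
vd[5] tail/keep -> 0x78
vd[6] tail/keep -> 0x98
vd[7] tail/keep -> 0xac

vd[7] = 172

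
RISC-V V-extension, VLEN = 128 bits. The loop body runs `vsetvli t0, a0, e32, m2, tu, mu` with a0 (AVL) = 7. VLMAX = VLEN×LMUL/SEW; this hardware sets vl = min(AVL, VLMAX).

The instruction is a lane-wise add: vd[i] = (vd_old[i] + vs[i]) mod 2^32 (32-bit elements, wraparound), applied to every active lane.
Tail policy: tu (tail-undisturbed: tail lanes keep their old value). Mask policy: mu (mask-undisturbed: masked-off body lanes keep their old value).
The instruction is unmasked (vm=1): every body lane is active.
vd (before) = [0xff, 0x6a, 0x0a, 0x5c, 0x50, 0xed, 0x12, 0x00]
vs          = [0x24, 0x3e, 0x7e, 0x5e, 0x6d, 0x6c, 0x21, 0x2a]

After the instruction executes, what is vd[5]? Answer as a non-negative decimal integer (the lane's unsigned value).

vd[5] = 345

VLMAX = (128 × 2) / 32 = 8 lanes
vl = min(AVL, VLMAX) = min(7, 8) = 7
  i=0: add(0xff,0x24) → 291
  i=1: add(0x6a,0x3e) → 168
  i=2: add(0x0a,0x7e) → 136
  i=3: add(0x5c,0x5e) → 186
  i=4: add(0x50,0x6d) → 189
  i=5: add(0xed,0x6c) → 345
  i=6: add(0x12,0x21) → 51
  i=7: tail/keep → 0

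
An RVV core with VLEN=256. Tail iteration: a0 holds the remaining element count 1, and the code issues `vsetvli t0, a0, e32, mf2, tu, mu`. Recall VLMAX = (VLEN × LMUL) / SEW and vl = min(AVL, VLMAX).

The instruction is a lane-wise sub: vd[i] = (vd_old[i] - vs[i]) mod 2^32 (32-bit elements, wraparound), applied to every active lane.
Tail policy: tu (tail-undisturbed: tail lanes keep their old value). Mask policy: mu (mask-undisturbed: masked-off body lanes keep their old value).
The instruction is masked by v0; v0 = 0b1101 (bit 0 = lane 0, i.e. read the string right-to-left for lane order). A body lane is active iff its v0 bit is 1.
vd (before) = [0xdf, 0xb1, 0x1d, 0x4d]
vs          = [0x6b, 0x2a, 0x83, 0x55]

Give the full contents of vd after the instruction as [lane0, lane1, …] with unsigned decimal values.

vd = [116, 177, 29, 77]

VLMAX = (256 × 1/2) / 32 = 4 lanes
vl = min(AVL, VLMAX) = min(1, 4) = 1
[0] sub(0xdf,0x6b) = 0x74
[1] tail/keep = 0xb1
[2] tail/keep = 0x1d
[3] tail/keep = 0x4d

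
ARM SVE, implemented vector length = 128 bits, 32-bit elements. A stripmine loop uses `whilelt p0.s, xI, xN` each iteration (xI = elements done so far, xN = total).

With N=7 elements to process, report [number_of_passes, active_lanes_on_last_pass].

register lanes = 128/32 = 4
N=7: ⌈7/4⌉ = 2 iters; last vl = 7 − 1×4 = 3

[iterations, last_vl] = [2, 3]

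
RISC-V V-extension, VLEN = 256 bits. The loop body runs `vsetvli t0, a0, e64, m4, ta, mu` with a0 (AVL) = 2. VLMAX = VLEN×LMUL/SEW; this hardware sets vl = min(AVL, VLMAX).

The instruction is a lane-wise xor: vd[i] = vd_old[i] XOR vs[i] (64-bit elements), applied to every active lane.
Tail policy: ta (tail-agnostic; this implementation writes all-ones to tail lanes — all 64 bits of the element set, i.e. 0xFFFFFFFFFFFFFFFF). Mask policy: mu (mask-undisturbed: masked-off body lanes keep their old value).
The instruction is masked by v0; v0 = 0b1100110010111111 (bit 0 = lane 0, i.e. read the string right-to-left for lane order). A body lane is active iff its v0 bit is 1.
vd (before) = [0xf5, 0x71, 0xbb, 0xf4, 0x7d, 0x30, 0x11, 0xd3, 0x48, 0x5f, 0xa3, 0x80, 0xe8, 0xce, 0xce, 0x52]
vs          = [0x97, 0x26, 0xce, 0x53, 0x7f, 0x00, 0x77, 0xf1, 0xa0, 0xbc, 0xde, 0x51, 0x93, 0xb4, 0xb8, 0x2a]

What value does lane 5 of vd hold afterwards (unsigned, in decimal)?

vd[5] = 18446744073709551615

lanes per group: 256·4/64 = 16
vl = min(AVL, VLMAX) = min(2, 16) = 2
lane  0: xor(0xf5,0x97) ⇒ 0x62
lane  1: xor(0x71,0x26) ⇒ 0x57
lane  2: tail/ones ⇒ 0xffffffffffffffff
lane  3: tail/ones ⇒ 0xffffffffffffffff
lane  4: tail/ones ⇒ 0xffffffffffffffff
lane  5: tail/ones ⇒ 0xffffffffffffffff
lane  6: tail/ones ⇒ 0xffffffffffffffff
lane  7: tail/ones ⇒ 0xffffffffffffffff
lane  8: tail/ones ⇒ 0xffffffffffffffff
lane  9: tail/ones ⇒ 0xffffffffffffffff
lane 10: tail/ones ⇒ 0xffffffffffffffff
lane 11: tail/ones ⇒ 0xffffffffffffffff
lane 12: tail/ones ⇒ 0xffffffffffffffff
lane 13: tail/ones ⇒ 0xffffffffffffffff
lane 14: tail/ones ⇒ 0xffffffffffffffff
lane 15: tail/ones ⇒ 0xffffffffffffffff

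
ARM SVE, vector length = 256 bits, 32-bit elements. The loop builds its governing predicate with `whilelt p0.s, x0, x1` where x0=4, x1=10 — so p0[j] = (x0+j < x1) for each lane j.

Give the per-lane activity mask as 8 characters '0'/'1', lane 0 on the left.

lane count: 256 div 32 = 8
p0[j] = (4+j < 10); true for j=0..5 → 6 lanes set
bits (lane 0 leftmost): 11111100

predicate = 11111100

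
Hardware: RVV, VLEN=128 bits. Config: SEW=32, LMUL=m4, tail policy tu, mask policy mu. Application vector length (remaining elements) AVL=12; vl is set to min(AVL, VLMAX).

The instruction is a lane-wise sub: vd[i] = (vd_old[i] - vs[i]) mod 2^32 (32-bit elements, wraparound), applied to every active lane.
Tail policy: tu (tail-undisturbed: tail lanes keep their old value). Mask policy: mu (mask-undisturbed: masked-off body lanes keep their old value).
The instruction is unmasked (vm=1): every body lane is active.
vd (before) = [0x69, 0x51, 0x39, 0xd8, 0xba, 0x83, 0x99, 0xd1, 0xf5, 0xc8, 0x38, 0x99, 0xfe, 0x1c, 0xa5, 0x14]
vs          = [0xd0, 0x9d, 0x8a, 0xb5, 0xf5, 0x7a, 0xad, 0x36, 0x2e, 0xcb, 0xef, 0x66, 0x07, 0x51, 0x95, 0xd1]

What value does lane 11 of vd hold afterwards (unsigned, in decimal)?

vd[11] = 51

VLMAX = VLEN×LMUL/SEW = 128×4/32 = 16
vl = min(AVL, VLMAX) = min(12, 16) = 12
vd[0] sub(0x69,0xd0) -> 0xffffff99
vd[1] sub(0x51,0x9d) -> 0xffffffb4
vd[2] sub(0x39,0x8a) -> 0xffffffaf
vd[3] sub(0xd8,0xb5) -> 0x23
vd[4] sub(0xba,0xf5) -> 0xffffffc5
vd[5] sub(0x83,0x7a) -> 0x09
vd[6] sub(0x99,0xad) -> 0xffffffec
vd[7] sub(0xd1,0x36) -> 0x9b
vd[8] sub(0xf5,0x2e) -> 0xc7
vd[9] sub(0xc8,0xcb) -> 0xfffffffd
vd[10] sub(0x38,0xef) -> 0xffffff49
vd[11] sub(0x99,0x66) -> 0x33
vd[12] tail/keep -> 0xfe
vd[13] tail/keep -> 0x1c
vd[14] tail/keep -> 0xa5
vd[15] tail/keep -> 0x14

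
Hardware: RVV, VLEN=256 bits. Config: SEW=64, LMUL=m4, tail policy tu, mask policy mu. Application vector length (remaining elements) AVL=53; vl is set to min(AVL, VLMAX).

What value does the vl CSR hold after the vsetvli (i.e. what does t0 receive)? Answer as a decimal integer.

vl = 16

VLMAX = (256 × 4) / 64 = 16 lanes
vl ← min(53, 16) = 16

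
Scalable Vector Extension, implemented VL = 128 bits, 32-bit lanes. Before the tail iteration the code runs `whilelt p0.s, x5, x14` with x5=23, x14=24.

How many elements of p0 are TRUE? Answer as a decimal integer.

vl = 1

lane count: 128 div 32 = 4
whilelt: lane j active iff 23+j < 24 → j < 1 → 1 active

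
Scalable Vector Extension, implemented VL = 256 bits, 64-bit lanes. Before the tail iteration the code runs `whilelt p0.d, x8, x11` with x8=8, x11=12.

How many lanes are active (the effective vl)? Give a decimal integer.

vl = 4

256-bit reg / 64-bit elem → 4 lanes
active while 8+j < 12, i.e. j ∈ [0,4) capped at 4 ⇒ 4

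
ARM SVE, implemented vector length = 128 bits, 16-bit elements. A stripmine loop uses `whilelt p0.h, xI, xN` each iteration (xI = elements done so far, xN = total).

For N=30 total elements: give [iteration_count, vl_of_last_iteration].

register lanes = 128/16 = 8
N=30: ⌈30/8⌉ = 4 iters; last vl = 30 − 3×8 = 6

[iterations, last_vl] = [4, 6]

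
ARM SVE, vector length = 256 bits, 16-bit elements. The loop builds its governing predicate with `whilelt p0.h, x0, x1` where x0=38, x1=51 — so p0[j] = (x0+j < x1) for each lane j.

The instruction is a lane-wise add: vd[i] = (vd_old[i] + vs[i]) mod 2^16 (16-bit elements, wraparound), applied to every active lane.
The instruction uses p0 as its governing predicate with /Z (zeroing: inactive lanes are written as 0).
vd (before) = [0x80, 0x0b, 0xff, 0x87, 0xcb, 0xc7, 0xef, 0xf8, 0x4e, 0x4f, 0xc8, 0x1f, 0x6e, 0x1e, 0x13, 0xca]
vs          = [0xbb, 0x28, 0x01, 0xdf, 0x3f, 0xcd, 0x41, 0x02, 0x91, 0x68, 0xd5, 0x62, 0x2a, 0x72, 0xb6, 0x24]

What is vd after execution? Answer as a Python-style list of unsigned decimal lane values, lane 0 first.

vd = [315, 51, 256, 358, 266, 404, 304, 250, 223, 183, 413, 129, 152, 0, 0, 0]

register lanes = 256/16 = 16
p0[j] = (38+j < 51); true for j=0..12 → 13 lanes set
  i=0: add(0x80,0xbb) → 315
  i=1: add(0x0b,0x28) → 51
  i=2: add(0xff,0x01) → 256
  i=3: add(0x87,0xdf) → 358
  i=4: add(0xcb,0x3f) → 266
  i=5: add(0xc7,0xcd) → 404
  i=6: add(0xef,0x41) → 304
  i=7: add(0xf8,0x02) → 250
  i=8: add(0x4e,0x91) → 223
  i=9: add(0x4f,0x68) → 183
  i=10: add(0xc8,0xd5) → 413
  i=11: add(0x1f,0x62) → 129
  i=12: add(0x6e,0x2a) → 152
  i=13: tail/zero → 0
  i=14: tail/zero → 0
  i=15: tail/zero → 0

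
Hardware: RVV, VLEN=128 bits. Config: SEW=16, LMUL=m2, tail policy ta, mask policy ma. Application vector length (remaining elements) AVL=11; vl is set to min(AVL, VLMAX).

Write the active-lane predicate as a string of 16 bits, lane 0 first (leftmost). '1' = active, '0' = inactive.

VLMAX = VLEN×LMUL/SEW = 128×2/16 = 16
AVL=11 ≤ VLMAX=16, so vl = 11
bits (lane 0 leftmost): 1111111111100000

predicate = 1111111111100000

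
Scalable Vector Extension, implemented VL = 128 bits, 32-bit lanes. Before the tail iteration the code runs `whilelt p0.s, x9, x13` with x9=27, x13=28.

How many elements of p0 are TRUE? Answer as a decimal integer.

128-bit reg / 32-bit elem → 4 lanes
whilelt: lane j active iff 27+j < 28 → j < 1 → 1 active

vl = 1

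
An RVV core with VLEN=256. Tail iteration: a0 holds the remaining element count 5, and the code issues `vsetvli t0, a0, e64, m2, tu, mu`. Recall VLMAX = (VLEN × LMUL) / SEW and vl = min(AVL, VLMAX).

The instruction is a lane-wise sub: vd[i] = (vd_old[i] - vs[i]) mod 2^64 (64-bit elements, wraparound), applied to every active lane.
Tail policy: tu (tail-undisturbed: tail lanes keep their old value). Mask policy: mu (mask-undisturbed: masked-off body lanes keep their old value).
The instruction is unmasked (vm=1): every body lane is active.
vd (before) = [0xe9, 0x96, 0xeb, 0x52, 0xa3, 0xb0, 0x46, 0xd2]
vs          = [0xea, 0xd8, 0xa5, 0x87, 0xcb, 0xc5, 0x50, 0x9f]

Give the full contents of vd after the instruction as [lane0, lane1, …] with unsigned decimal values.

vd = [18446744073709551615, 18446744073709551550, 70, 18446744073709551563, 18446744073709551576, 176, 70, 210]

VLMAX = (256 × 2) / 64 = 8 lanes
AVL=5 ≤ VLMAX=8, so vl = 5
[0] sub(0xe9,0xea) = 0xffffffffffffffff
[1] sub(0x96,0xd8) = 0xffffffffffffffbe
[2] sub(0xeb,0xa5) = 0x46
[3] sub(0x52,0x87) = 0xffffffffffffffcb
[4] sub(0xa3,0xcb) = 0xffffffffffffffd8
[5] tail/keep = 0xb0
[6] tail/keep = 0x46
[7] tail/keep = 0xd2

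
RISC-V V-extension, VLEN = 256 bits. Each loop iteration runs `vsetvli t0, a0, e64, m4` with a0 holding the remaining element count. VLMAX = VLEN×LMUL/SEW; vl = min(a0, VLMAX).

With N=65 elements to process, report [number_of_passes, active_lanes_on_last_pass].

VLMAX = (256 × 4) / 64 = 16 lanes
N=65: ⌈65/16⌉ = 5 iters; last vl = 65 − 4×16 = 1

[iterations, last_vl] = [5, 1]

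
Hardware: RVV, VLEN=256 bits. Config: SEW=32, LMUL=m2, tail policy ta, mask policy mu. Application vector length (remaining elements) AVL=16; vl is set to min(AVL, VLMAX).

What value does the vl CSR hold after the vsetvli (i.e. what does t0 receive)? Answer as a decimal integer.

vl = 16

VLMAX = VLEN×LMUL/SEW = 256×2/32 = 16
vl = min(AVL, VLMAX) = min(16, 16) = 16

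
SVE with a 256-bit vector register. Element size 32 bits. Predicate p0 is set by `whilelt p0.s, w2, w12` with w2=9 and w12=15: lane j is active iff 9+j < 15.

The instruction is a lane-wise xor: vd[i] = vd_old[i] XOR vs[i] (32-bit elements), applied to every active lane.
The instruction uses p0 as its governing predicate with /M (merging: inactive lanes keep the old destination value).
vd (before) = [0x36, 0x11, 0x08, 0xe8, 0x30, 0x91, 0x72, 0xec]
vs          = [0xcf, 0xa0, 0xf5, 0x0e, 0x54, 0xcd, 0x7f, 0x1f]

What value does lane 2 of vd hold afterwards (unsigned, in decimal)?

256-bit reg / 32-bit elem → 8 lanes
active while 9+j < 15, i.e. j ∈ [0,6) capped at 8 ⇒ 6
lane  0: xor(0x36,0xcf) ⇒ 0xf9
lane  1: xor(0x11,0xa0) ⇒ 0xb1
lane  2: xor(0x08,0xf5) ⇒ 0xfd
lane  3: xor(0xe8,0x0e) ⇒ 0xe6
lane  4: xor(0x30,0x54) ⇒ 0x64
lane  5: xor(0x91,0xcd) ⇒ 0x5c
lane  6: tail/keep ⇒ 0x72
lane  7: tail/keep ⇒ 0xec

vd[2] = 253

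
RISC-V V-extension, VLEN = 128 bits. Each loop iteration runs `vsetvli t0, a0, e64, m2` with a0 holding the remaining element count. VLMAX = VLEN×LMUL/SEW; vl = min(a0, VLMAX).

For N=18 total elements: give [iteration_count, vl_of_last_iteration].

[iterations, last_vl] = [5, 2]

lanes per group: 128·2/64 = 4
18 elements at 4/iter → 5 passes, remainder 2 on the last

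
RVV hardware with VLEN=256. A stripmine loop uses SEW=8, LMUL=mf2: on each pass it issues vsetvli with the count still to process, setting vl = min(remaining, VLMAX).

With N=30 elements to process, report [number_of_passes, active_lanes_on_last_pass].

[iterations, last_vl] = [2, 14]

lanes per group: 256·1/2/8 = 16
iterations = ceil(30/16) = 2; final-pass vl = 14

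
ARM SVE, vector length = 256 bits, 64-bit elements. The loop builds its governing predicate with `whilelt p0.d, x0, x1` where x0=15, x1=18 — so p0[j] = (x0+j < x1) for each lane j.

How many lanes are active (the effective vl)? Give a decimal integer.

vl = 3

register lanes = 256/64 = 4
whilelt: lane j active iff 15+j < 18 → j < 3 → 3 active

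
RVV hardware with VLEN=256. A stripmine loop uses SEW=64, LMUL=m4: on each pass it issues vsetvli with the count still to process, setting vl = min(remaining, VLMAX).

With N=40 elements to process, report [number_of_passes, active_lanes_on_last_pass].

[iterations, last_vl] = [3, 8]

VLMAX = VLEN×LMUL/SEW = 256×4/64 = 16
40 elements at 16/iter → 3 passes, remainder 8 on the last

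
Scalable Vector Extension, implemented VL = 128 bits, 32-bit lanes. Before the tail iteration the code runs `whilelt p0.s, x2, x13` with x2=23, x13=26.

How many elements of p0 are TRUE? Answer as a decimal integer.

vl = 3

128-bit reg / 32-bit elem → 4 lanes
p0[j] = (23+j < 26); true for j=0..2 → 3 lanes set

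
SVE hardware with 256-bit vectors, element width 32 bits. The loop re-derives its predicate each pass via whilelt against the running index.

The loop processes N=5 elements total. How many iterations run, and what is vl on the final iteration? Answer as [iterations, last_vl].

[iterations, last_vl] = [1, 5]

register lanes = 256/32 = 8
iterations = ceil(5/8) = 1; final-pass vl = 5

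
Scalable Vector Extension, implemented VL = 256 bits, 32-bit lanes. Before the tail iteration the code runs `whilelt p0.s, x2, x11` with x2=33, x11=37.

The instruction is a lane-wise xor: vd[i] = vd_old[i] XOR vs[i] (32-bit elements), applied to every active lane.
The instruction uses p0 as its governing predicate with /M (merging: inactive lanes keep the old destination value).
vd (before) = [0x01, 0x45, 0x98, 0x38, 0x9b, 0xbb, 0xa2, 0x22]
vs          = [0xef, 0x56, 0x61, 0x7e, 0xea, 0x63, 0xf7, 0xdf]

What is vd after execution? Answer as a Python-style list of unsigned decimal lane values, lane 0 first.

vd = [238, 19, 249, 70, 155, 187, 162, 34]

register lanes = 256/32 = 8
whilelt: lane j active iff 33+j < 37 → j < 4 → 4 active
lane  0: xor(0x01,0xef) ⇒ 0xee
lane  1: xor(0x45,0x56) ⇒ 0x13
lane  2: xor(0x98,0x61) ⇒ 0xf9
lane  3: xor(0x38,0x7e) ⇒ 0x46
lane  4: tail/keep ⇒ 0x9b
lane  5: tail/keep ⇒ 0xbb
lane  6: tail/keep ⇒ 0xa2
lane  7: tail/keep ⇒ 0x22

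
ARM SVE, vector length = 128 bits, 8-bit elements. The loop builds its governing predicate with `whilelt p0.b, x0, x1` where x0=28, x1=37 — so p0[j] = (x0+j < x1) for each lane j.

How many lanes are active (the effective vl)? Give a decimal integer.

128-bit reg / 8-bit elem → 16 lanes
p0[j] = (28+j < 37); true for j=0..8 → 9 lanes set

vl = 9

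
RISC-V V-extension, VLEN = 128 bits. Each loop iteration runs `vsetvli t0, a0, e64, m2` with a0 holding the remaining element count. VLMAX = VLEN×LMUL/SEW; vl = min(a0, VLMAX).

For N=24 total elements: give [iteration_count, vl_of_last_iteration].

VLMAX = (128 × 2) / 64 = 4 lanes
N=24: ⌈24/4⌉ = 6 iters; last vl = 24 − 5×4 = 4

[iterations, last_vl] = [6, 4]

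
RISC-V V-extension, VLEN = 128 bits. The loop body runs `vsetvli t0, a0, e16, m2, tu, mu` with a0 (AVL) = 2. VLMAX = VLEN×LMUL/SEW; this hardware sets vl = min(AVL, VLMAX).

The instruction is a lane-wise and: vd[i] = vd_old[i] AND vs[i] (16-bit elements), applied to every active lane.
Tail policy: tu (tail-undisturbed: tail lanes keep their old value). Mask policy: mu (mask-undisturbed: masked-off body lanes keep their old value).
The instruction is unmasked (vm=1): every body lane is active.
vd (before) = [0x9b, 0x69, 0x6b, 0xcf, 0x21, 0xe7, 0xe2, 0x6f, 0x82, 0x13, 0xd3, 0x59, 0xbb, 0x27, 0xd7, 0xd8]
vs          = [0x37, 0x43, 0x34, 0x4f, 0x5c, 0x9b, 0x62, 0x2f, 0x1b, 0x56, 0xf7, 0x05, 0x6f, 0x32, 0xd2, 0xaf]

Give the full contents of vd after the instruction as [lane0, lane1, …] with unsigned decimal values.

vd = [19, 65, 107, 207, 33, 231, 226, 111, 130, 19, 211, 89, 187, 39, 215, 216]

lanes per group: 128·2/16 = 16
vl ← min(2, 16) = 2
vd[0] and(0x9b,0x37) -> 0x13
vd[1] and(0x69,0x43) -> 0x41
vd[2] tail/keep -> 0x6b
vd[3] tail/keep -> 0xcf
vd[4] tail/keep -> 0x21
vd[5] tail/keep -> 0xe7
vd[6] tail/keep -> 0xe2
vd[7] tail/keep -> 0x6f
vd[8] tail/keep -> 0x82
vd[9] tail/keep -> 0x13
vd[10] tail/keep -> 0xd3
vd[11] tail/keep -> 0x59
vd[12] tail/keep -> 0xbb
vd[13] tail/keep -> 0x27
vd[14] tail/keep -> 0xd7
vd[15] tail/keep -> 0xd8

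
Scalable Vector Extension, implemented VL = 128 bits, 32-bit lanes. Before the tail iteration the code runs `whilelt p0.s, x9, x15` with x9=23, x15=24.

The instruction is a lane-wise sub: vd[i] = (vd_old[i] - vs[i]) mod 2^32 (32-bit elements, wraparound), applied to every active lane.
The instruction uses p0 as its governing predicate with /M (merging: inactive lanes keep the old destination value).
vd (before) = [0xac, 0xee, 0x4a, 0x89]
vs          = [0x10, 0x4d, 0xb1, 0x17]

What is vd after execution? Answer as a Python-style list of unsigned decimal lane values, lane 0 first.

vd = [156, 238, 74, 137]

lane count: 128 div 32 = 4
p0[j] = (23+j < 24); true for j=0..0 → 1 lanes set
vd[0] sub(0xac,0x10) -> 0x9c
vd[1] tail/keep -> 0xee
vd[2] tail/keep -> 0x4a
vd[3] tail/keep -> 0x89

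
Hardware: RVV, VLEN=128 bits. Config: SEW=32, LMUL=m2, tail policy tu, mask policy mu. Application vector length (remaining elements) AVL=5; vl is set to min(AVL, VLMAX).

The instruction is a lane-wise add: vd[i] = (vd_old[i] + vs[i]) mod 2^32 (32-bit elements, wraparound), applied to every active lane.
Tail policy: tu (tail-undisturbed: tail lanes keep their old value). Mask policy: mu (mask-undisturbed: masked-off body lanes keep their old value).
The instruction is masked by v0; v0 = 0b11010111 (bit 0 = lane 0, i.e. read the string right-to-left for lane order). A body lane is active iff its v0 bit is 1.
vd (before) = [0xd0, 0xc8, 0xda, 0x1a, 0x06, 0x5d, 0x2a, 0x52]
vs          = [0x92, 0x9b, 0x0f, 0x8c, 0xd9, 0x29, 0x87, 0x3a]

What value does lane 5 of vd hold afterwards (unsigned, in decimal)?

vd[5] = 93

VLMAX = VLEN×LMUL/SEW = 128×2/32 = 8
AVL=5 ≤ VLMAX=8, so vl = 5
[0] add(0xd0,0x92) = 0x162
[1] add(0xc8,0x9b) = 0x163
[2] add(0xda,0x0f) = 0xe9
[3] mask-off/keep = 0x1a
[4] add(0x06,0xd9) = 0xdf
[5] tail/keep = 0x5d
[6] tail/keep = 0x2a
[7] tail/keep = 0x52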